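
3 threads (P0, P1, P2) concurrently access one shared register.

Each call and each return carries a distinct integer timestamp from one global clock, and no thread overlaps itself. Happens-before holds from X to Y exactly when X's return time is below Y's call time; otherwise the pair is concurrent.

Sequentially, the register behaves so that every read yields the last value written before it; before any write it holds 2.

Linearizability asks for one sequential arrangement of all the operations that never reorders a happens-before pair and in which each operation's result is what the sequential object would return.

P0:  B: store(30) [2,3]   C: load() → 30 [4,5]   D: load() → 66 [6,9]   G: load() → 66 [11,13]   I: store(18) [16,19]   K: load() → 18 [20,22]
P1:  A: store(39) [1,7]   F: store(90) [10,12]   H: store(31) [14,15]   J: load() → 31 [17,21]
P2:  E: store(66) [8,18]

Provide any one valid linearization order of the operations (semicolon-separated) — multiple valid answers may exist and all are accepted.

A; B; C; E; D; G; F; H; J; I; K

step 1: A store(39) — value 39
step 2: B store(30) — value 30
step 3: C load() → 30 — value 30
step 4: E store(66) — value 66
step 5: D load() → 66 — value 66
step 6: G load() → 66 — value 66
step 7: F store(90) — value 90
step 8: H store(31) — value 31
step 9: J load() → 31 — value 31
step 10: I store(18) — value 18
step 11: K load() → 18 — value 18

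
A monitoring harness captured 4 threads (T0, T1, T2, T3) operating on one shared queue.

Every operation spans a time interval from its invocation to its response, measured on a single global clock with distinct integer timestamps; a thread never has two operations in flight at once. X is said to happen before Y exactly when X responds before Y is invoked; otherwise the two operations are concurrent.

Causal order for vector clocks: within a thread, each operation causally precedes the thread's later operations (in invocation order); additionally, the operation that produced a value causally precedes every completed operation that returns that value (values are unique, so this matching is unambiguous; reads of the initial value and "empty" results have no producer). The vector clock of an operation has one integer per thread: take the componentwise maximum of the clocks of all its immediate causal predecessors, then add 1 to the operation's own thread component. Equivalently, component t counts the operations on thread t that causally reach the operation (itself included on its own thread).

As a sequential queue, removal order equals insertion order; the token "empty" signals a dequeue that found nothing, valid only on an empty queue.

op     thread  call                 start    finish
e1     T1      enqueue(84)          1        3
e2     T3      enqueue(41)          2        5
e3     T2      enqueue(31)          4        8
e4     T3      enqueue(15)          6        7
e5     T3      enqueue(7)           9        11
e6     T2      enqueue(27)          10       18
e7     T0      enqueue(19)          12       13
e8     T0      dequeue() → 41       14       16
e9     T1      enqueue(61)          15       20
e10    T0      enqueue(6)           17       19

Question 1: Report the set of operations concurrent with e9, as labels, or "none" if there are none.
e10, e6, e8

overlap test against e9 [15,20]: concurrent iff the interval meets 15..20
e1 [1,3]: before
e2 [2,5]: before
e3 [4,8]: before
e4 [6,7]: before
e5 [9,11]: before
e6 [10,18]: concurrent
e7 [12,13]: before
e8 [14,16]: concurrent
e10 [17,19]: concurrent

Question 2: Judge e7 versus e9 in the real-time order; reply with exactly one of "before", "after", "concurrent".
before

e7 spans [12,13], e9 spans [15,20]
resp(e7)=13 < inv(e9)=15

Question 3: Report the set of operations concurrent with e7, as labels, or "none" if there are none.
e6

concurrent with e7 ([12,13]): every op whose interval crosses 12..13
e1 [1,3]: before
e2 [2,5]: before
e3 [4,8]: before
e4 [6,7]: before
e5 [9,11]: before
e6 [10,18]: concurrent
e8 [14,16]: after
e9 [15,20]: after
e10 [17,19]: after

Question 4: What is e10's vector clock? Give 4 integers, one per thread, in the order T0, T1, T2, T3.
(3, 0, 0, 1)

root op e2, invoked 2: fresh clock plus T3's own tick → (0, 0, 0, 1)
root op e3, invoked 4: fresh clock plus T2's own tick → (0, 0, 1, 0)
root op e1, invoked 1: fresh clock plus T1's own tick → (0, 1, 0, 0)
root op e7, invoked 12: fresh clock plus T0's own tick → (1, 0, 0, 0)
from VC(e2)=(0, 0, 0, 1), e4 (invoked 6) maxes components and bumps T3 → (0, 0, 0, 2)
from VC(e3)=(0, 0, 1, 0), e6 (invoked 10) maxes components and bumps T2 → (0, 0, 2, 0)
from VC(e1)=(0, 1, 0, 0), e9 (invoked 15) maxes components and bumps T1 → (0, 2, 0, 0)
from VC(e4)=(0, 0, 0, 2), e5 (invoked 9) maxes components and bumps T3 → (0, 0, 0, 3)
from VC(e2)=(0, 0, 0, 1), VC(e7)=(1, 0, 0, 0), e8 (invoked 14) maxes components and bumps T0 → (2, 0, 0, 1)
from VC(e8)=(2, 0, 0, 1), e10 (invoked 17) maxes components and bumps T0 → (3, 0, 0, 1)
target: VC(e10) = (3, 0, 0, 1)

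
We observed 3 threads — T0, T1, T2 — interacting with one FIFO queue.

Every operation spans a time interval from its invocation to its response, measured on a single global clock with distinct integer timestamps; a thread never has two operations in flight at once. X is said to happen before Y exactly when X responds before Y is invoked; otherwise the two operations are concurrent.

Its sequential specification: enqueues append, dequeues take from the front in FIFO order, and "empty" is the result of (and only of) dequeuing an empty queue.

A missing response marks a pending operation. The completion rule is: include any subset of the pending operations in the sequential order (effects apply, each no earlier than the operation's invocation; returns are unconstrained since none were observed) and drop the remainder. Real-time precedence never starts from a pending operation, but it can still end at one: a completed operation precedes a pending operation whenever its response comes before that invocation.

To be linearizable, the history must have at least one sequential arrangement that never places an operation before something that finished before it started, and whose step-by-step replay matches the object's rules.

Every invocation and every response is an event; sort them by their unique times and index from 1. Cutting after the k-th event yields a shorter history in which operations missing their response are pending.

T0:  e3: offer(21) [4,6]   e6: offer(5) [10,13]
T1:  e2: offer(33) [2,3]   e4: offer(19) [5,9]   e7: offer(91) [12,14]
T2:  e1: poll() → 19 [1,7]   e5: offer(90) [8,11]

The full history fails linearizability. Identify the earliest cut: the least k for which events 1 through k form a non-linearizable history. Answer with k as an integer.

7

one valid order for events 1..6 is e1, e2, e3:
1. e1 poll() (pending, included), leaving queue <>
2. e2 offer(33), leaving queue <33>
3. e3 offer(21), leaving queue <33,21>
at event 7 (e1's time-7 response) nothing linearizes any more
no escape via the 1 pending operation (e4): every completion choice fails
take e1, e2, e3 (pending dropped): step 1 already fails, because e1 poll() → 19 cannot occur there
take e2, e1, e3 (pending dropped): step 2 already fails, because e1 poll() → 19 cannot occur there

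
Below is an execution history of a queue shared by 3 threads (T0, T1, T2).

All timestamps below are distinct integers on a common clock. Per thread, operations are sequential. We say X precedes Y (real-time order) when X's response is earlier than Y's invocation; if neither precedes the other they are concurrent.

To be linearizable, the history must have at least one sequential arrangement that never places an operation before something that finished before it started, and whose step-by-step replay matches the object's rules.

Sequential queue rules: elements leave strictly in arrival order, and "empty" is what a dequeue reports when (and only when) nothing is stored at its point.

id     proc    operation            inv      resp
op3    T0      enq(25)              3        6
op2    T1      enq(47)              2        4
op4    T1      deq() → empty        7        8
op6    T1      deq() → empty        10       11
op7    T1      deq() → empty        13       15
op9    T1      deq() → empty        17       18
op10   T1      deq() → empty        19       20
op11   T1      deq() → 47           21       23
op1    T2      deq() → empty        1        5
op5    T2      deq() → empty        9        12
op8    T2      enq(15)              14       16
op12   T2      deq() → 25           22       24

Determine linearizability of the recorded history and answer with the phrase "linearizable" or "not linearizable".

the violation lands at event 8, op4's response at time 8: events 1..7 linearize, events 1..8 do not
every one of the 6 real-time-consistent orders over 4 completed queue ops fails the sequential spec
for example op1, op2, op3, op4 fails at step 4: op4 deq() → empty is not legal there
for example op1, op3, op2, op4 fails at step 4: op4 deq() → empty is not legal there

not linearizable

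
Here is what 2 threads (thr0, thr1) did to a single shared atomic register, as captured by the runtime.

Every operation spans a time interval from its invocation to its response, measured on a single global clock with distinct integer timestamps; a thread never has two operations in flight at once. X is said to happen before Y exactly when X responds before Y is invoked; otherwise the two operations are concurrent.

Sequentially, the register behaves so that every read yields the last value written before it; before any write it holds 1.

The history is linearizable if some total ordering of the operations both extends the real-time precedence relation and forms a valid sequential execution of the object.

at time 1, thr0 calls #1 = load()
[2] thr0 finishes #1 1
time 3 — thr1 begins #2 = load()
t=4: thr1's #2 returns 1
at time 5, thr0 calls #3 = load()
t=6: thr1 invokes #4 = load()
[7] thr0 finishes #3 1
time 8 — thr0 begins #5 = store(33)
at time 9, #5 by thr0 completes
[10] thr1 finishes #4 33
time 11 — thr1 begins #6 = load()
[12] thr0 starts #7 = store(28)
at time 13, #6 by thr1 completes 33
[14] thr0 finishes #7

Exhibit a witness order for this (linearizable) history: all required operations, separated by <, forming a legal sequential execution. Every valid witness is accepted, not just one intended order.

step 1: #1 load() → 1 — value 1
step 2: #2 load() → 1 — value 1
step 3: #3 load() → 1 — value 1
step 4: #5 store(33) — value 33
step 5: #4 load() → 33 — value 33
step 6: #6 load() → 33 — value 33
step 7: #7 store(28) — value 28

#1 < #2 < #3 < #5 < #4 < #6 < #7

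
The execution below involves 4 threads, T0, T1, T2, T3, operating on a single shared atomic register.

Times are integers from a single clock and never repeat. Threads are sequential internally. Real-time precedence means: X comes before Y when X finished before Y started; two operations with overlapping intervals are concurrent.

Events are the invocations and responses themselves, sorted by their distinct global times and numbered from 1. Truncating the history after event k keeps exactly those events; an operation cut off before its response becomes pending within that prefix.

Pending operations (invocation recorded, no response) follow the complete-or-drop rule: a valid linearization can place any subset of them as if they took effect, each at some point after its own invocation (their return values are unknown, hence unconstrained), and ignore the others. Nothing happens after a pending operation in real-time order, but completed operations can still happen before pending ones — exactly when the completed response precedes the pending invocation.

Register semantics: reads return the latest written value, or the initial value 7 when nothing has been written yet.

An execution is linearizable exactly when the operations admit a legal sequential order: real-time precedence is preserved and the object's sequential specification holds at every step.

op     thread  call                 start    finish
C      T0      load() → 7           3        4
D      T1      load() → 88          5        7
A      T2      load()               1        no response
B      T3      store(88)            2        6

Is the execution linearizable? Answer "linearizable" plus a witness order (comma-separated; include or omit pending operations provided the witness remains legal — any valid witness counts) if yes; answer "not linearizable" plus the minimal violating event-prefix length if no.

linearizable — witness: A, C, B, D

step 1: A load() (pending, included) — value 7
step 2: C load() → 7 — value 7
step 3: B store(88) — value 88
step 4: D load() → 88 — value 88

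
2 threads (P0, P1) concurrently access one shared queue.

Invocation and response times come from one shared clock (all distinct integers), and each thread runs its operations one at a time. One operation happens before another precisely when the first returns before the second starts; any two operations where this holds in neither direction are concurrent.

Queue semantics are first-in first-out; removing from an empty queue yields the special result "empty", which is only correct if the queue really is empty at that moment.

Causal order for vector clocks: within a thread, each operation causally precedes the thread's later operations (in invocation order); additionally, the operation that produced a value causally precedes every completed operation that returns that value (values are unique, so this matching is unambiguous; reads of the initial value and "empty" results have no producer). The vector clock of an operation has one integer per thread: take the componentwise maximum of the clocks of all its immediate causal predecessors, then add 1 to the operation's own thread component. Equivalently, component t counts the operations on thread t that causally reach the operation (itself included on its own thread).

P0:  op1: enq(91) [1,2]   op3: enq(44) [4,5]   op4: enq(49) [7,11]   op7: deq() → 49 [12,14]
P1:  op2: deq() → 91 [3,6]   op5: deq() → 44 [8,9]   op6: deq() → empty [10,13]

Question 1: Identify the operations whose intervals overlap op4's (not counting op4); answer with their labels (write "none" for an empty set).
op5, op6

overlap test against op4 [7,11]: concurrent iff the interval meets 7..11
op1 [1,2]: before
op2 [3,6]: before
op3 [4,5]: before
op5 [8,9]: concurrent
op6 [10,13]: concurrent
op7 [12,14]: after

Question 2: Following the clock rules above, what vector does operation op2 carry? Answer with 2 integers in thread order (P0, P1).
(1, 1)

op1, invoked 1, has no incoming edges; only P0's bump applies → (1, 0)
merge at op2 (invoked 3): VC(op1)=(1, 0), own-thread bump on P1 → (1, 1)
merge at op3 (invoked 4): VC(op1)=(1, 0), own-thread bump on P0 → (2, 0)
merge at op4 (invoked 7): VC(op3)=(2, 0), own-thread bump on P0 → (3, 0)
merge at op5 (invoked 8): VC(op2)=(1, 1), VC(op3)=(2, 0), own-thread bump on P1 → (2, 2)
merge at op7 (invoked 12): VC(op4)=(3, 0), own-thread bump on P0 → (4, 0)
merge at op6 (invoked 10): VC(op5)=(2, 2), own-thread bump on P1 → (2, 3)
target: VC(op2) = (1, 1)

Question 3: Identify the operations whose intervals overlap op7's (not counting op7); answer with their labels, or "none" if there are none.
op6

op7 spans [12,14]; an op avoiding the whole window 12..14 is ordered, any other is concurrent
op1 [1,2]: before
op2 [3,6]: before
op3 [4,5]: before
op4 [7,11]: before
op5 [8,9]: before
op6 [10,13]: concurrent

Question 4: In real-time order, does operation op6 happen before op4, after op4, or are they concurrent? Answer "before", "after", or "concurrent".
concurrent

op6 spans [10,13], op4 spans [7,11]
the intervals overlap in both directions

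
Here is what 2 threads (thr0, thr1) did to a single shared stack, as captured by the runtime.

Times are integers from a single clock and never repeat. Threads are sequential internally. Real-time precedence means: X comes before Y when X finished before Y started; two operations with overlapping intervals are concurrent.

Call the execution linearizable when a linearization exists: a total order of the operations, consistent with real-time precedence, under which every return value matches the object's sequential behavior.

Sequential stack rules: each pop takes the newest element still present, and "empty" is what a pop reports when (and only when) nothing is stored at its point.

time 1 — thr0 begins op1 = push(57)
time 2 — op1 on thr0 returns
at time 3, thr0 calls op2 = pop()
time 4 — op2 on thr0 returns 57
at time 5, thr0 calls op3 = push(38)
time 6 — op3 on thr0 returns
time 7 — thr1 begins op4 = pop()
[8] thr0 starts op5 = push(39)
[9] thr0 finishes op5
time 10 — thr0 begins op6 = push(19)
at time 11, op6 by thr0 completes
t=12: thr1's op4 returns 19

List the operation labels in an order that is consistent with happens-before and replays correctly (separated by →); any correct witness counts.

op1 → op2 → op3 → op5 → op6 → op4

step 1: op1 push(57) — stack <57>
step 2: op2 pop() → 57 — stack <>
step 3: op3 push(38) — stack <38>
step 4: op5 push(39) — stack <38,39>
step 5: op6 push(19) — stack <38,39,19>
step 6: op4 pop() → 19 — stack <38,39>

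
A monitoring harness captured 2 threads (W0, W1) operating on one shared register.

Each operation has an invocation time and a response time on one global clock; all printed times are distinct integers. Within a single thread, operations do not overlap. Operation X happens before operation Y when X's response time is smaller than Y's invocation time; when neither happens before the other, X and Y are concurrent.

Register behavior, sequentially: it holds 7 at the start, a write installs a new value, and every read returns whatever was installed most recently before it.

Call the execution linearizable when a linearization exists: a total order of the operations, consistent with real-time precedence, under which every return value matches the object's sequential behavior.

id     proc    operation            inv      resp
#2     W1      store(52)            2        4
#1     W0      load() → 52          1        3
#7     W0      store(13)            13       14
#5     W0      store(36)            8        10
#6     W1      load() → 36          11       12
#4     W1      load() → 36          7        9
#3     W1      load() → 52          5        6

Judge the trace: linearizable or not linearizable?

one valid linearization: #2, #1, #3, #5, #4, #6, #7
step 1: #2 store(52) — value 52
step 2: #1 load() → 52 — value 52
step 3: #3 load() → 52 — value 52
step 4: #5 store(36) — value 36
step 5: #4 load() → 36 — value 36
step 6: #6 load() → 36 — value 36
step 7: #7 store(13) — value 13

linearizable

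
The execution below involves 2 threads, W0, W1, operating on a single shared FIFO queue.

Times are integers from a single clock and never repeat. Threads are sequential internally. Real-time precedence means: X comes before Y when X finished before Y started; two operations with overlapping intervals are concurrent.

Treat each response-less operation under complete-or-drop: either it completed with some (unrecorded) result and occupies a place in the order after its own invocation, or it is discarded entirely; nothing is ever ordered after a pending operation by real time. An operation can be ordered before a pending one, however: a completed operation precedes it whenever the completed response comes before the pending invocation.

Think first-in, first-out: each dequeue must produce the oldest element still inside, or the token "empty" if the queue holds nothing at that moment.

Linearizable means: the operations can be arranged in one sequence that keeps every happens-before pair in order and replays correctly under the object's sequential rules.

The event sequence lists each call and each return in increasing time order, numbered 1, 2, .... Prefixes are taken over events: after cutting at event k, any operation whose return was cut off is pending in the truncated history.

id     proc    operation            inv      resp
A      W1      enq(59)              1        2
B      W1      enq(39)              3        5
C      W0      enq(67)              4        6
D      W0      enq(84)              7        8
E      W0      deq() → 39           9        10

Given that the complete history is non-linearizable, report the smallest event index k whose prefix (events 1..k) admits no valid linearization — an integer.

events 1..9 are still linearizable — one witness is A, B, C, D:
1. A enq(59), leaving queue <59>
2. B enq(39), leaving queue <59,39>
3. C enq(67), leaving queue <59,39,67>
4. D enq(84), leaving queue <59,39,67,84>
once event 10 joins (E's response, time 10), exhaustive search finds no witness
for example A, B, C, D, E fails at step 5: E deq() → 39 is not legal there
for example A, C, B, D, E fails at step 5: E deq() → 39 is not legal there

10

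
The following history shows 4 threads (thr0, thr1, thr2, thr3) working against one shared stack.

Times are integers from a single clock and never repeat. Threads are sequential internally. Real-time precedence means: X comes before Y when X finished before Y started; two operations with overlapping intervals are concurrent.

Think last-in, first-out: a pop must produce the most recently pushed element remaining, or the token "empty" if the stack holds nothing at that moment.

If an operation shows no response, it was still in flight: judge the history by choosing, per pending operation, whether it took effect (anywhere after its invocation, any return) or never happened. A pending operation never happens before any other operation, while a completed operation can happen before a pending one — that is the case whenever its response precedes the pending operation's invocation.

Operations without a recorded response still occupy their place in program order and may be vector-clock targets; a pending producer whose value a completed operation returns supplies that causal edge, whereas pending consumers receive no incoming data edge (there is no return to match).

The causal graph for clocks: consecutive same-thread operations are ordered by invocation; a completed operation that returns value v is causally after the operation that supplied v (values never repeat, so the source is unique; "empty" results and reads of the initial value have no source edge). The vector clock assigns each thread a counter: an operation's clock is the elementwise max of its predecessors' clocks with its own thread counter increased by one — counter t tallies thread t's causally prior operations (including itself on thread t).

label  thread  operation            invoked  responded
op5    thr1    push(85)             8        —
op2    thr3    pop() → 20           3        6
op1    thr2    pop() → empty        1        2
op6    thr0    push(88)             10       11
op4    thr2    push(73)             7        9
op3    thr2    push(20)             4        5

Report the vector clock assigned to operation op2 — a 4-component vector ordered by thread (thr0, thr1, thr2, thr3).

root op op1, invoked 1: fresh clock plus thr2's own tick → (0, 0, 1, 0)
root op op5, invoked 8: fresh clock plus thr1's own tick → (0, 1, 0, 0)
root op op6, invoked 10: fresh clock plus thr0's own tick → (1, 0, 0, 0)
from VC(op1)=(0, 0, 1, 0), op3 (invoked 4) maxes components and bumps thr2 → (0, 0, 2, 0)
from VC(op3)=(0, 0, 2, 0), op2 (invoked 3) maxes components and bumps thr3 → (0, 0, 2, 1)
from VC(op3)=(0, 0, 2, 0), op4 (invoked 7) maxes components and bumps thr2 → (0, 0, 3, 0)
target: VC(op2) = (0, 0, 2, 1)

(0, 0, 2, 1)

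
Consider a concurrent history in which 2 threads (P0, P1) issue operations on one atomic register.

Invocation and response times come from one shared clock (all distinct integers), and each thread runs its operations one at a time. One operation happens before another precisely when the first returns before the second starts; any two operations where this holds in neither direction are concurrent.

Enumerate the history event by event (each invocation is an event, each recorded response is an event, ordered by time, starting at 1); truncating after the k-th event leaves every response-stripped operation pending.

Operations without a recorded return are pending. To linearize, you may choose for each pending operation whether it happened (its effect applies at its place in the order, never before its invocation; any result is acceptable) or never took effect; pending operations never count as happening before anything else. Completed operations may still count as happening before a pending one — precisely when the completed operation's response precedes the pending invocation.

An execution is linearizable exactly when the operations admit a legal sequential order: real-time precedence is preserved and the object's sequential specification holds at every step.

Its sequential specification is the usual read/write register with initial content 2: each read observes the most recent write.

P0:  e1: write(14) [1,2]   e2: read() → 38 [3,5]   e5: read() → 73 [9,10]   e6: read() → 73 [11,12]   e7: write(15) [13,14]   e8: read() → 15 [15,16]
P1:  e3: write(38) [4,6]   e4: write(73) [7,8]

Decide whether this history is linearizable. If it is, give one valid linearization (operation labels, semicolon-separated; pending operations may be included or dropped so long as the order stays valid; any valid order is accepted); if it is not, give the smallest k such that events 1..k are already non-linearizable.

after step 1 (e1 write(14)): value 14
after step 2 (e3 write(38)): value 38
after step 3 (e2 read() → 38): value 38
after step 4 (e4 write(73)): value 73
after step 5 (e5 read() → 73): value 73
after step 6 (e6 read() → 73): value 73
after step 7 (e7 write(15)): value 15
after step 8 (e8 read() → 15): value 15

linearizable — witness: e1; e3; e2; e4; e5; e6; e7; e8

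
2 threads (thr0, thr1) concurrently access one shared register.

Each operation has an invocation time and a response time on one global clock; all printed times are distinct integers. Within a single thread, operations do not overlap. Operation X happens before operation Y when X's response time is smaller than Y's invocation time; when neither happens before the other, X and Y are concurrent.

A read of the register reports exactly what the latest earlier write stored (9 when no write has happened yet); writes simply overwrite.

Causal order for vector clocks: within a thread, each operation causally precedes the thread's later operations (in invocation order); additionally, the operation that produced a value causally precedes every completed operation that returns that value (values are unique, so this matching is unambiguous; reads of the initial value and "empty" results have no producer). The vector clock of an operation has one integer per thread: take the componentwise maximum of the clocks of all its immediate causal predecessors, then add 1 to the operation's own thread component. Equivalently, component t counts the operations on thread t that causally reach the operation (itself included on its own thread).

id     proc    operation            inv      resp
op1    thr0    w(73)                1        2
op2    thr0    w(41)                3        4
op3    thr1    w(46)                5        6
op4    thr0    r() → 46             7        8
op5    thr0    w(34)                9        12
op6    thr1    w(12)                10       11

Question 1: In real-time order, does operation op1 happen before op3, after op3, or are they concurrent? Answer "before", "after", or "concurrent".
op1 spans [1,2], op3 spans [5,6]
resp(op1)=2 < inv(op3)=5

before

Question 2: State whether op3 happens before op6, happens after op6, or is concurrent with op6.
op3 spans [5,6], op6 spans [10,11]
resp(op3)=6 < inv(op6)=10

before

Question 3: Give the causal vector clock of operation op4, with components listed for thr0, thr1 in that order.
op3, invoked 5, has no incoming edges; only thr1's bump applies → (0, 1)
op1, invoked 1, has no incoming edges; only thr0's bump applies → (1, 0)
merge at op6 (invoked 10): VC(op3)=(0, 1), own-thread bump on thr1 → (0, 2)
merge at op2 (invoked 3): VC(op1)=(1, 0), own-thread bump on thr0 → (2, 0)
merge at op4 (invoked 7): VC(op2)=(2, 0), VC(op3)=(0, 1), own-thread bump on thr0 → (3, 1)
merge at op5 (invoked 9): VC(op4)=(3, 1), own-thread bump on thr0 → (4, 1)
target: VC(op4) = (3, 1)

(3, 1)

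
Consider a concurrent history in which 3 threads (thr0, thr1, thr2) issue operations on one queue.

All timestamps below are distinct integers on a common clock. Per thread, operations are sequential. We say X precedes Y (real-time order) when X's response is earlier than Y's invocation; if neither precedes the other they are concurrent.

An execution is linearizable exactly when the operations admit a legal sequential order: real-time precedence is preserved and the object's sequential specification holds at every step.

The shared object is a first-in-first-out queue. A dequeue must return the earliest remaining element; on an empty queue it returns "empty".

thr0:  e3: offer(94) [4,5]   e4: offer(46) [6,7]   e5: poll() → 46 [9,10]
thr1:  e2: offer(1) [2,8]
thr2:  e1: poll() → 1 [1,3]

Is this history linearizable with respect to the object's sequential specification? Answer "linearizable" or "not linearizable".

prefix check: 1..9 passes, 1..10 fails once e5's time-10 response joins
every one of the 4 real-time-consistent orders over 5 completed queue ops fails the sequential spec
one such order, e1, e2, e3, e4, e5, breaks at step 1 where e1 poll() → 1 is illegal
one such order, e1, e3, e2, e4, e5, breaks at step 1 where e1 poll() → 1 is illegal

not linearizable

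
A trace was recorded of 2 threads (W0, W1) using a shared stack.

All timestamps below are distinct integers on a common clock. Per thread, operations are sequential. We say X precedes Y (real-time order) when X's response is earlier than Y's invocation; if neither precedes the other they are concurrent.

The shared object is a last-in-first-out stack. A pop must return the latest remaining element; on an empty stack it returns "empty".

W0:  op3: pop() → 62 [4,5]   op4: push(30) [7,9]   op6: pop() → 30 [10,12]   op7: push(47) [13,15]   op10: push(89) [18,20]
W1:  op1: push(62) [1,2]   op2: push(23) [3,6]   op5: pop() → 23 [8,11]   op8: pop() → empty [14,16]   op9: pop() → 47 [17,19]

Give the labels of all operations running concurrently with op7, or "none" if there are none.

op8

op7 spans [13,15]: anything still running between times 13 and 15 counts as concurrent
op1 [1,2]: before
op2 [3,6]: before
op3 [4,5]: before
op4 [7,9]: before
op5 [8,11]: before
op6 [10,12]: before
op8 [14,16]: concurrent
op9 [17,19]: after
op10 [18,20]: after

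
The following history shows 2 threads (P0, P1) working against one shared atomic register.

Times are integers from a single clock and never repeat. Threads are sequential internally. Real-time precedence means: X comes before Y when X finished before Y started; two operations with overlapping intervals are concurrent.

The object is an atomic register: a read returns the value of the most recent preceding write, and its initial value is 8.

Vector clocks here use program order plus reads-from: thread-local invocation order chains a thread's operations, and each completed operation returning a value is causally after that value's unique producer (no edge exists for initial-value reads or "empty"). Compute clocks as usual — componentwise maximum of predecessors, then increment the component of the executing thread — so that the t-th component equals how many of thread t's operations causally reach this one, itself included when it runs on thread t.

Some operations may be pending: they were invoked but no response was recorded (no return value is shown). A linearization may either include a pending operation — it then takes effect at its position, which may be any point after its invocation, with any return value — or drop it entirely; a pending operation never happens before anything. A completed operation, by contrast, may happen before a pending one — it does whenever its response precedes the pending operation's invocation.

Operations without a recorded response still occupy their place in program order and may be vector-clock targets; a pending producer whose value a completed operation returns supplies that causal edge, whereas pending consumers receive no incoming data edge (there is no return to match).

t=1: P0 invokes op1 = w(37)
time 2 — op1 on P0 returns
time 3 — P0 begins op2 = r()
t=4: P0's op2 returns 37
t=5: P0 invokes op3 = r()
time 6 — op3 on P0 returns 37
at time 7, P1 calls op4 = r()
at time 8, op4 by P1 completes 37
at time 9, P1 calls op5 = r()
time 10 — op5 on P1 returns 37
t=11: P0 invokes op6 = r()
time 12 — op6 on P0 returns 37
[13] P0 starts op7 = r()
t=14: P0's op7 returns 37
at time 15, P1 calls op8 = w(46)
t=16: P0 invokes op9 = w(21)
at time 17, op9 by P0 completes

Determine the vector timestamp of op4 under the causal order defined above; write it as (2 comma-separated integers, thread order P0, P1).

(1, 1)

root op op1, invoked 1: fresh clock plus P0's own tick → (1, 0)
invoked at 7, op4 merges VC(op1)=(1, 0) and bumps P1's slot → (1, 1)
invoked at 3, op2 merges VC(op1)=(1, 0) and bumps P0's slot → (2, 0)
invoked at 9, op5 merges VC(op1)=(1, 0), VC(op4)=(1, 1) and bumps P1's slot → (1, 2)
invoked at 5, op3 merges VC(op1)=(1, 0), VC(op2)=(2, 0) and bumps P0's slot → (3, 0)
invoked at 15, op8 merges VC(op5)=(1, 2) and bumps P1's slot → (1, 3)
invoked at 11, op6 merges VC(op1)=(1, 0), VC(op3)=(3, 0) and bumps P0's slot → (4, 0)
invoked at 13, op7 merges VC(op1)=(1, 0), VC(op6)=(4, 0) and bumps P0's slot → (5, 0)
invoked at 16, op9 merges VC(op7)=(5, 0) and bumps P0's slot → (6, 0)
target: VC(op4) = (1, 1)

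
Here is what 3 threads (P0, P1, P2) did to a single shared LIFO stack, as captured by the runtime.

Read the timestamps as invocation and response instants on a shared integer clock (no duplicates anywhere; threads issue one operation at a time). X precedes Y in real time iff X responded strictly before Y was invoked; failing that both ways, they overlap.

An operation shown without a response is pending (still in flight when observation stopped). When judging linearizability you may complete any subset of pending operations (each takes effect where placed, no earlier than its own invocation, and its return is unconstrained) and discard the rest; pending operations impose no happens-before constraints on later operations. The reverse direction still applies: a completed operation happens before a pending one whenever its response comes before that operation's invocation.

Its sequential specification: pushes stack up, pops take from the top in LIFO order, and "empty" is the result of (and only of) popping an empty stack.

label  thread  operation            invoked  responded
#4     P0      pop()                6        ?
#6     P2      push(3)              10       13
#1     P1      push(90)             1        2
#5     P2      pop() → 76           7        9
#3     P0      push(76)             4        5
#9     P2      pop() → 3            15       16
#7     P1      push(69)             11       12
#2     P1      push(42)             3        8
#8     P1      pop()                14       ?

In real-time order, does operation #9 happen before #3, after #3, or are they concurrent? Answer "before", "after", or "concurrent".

#9 spans [15,16], #3 spans [4,5]
resp(#3)=5 < inv(#9)=15

after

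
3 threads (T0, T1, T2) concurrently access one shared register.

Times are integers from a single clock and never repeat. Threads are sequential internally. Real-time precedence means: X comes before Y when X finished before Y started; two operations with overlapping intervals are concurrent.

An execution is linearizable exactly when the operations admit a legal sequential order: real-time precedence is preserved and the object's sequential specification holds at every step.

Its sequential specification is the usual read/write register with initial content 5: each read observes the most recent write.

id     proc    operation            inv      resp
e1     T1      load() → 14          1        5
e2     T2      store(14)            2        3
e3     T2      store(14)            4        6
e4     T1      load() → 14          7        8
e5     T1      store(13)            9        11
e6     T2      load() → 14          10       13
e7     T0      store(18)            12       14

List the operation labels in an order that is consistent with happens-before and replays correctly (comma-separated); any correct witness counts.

after step 1 (e2 store(14)): value 14
after step 2 (e1 load() → 14): value 14
after step 3 (e3 store(14)): value 14
after step 4 (e4 load() → 14): value 14
after step 5 (e6 load() → 14): value 14
after step 6 (e5 store(13)): value 13
after step 7 (e7 store(18)): value 18

e2, e1, e3, e4, e6, e5, e7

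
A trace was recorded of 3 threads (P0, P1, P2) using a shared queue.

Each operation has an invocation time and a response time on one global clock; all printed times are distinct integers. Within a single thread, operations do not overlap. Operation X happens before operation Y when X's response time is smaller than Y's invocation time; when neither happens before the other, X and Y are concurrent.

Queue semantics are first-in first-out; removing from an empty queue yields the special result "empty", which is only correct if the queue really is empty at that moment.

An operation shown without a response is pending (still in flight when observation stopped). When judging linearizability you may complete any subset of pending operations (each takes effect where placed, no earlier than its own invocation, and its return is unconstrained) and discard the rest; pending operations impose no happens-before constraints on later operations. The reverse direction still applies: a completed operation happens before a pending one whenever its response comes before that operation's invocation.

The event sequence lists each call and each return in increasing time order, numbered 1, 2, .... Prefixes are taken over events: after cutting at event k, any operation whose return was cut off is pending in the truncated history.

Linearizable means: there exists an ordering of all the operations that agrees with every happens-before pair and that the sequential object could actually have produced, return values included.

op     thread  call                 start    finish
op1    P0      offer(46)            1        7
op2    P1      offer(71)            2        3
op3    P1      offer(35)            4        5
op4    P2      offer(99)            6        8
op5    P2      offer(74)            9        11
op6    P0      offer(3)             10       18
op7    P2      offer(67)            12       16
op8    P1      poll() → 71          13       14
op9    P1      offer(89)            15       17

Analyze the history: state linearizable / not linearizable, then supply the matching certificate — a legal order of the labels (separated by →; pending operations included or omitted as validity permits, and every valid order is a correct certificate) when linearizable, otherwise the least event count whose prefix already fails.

step 1: op2 offer(71) — queue <71>
step 2: op1 offer(46) — queue <71,46>
step 3: op3 offer(35) — queue <71,46,35>
step 4: op4 offer(99) — queue <71,46,35,99>
step 5: op5 offer(74) — queue <71,46,35,99,74>
step 6: op6 offer(3) — queue <71,46,35,99,74,3>
step 7: op7 offer(67) — queue <71,46,35,99,74,3,67>
step 8: op8 poll() → 71 — queue <46,35,99,74,3,67>
step 9: op9 offer(89) — queue <46,35,99,74,3,67,89>

linearizable — witness: op2 → op1 → op3 → op4 → op5 → op6 → op7 → op8 → op9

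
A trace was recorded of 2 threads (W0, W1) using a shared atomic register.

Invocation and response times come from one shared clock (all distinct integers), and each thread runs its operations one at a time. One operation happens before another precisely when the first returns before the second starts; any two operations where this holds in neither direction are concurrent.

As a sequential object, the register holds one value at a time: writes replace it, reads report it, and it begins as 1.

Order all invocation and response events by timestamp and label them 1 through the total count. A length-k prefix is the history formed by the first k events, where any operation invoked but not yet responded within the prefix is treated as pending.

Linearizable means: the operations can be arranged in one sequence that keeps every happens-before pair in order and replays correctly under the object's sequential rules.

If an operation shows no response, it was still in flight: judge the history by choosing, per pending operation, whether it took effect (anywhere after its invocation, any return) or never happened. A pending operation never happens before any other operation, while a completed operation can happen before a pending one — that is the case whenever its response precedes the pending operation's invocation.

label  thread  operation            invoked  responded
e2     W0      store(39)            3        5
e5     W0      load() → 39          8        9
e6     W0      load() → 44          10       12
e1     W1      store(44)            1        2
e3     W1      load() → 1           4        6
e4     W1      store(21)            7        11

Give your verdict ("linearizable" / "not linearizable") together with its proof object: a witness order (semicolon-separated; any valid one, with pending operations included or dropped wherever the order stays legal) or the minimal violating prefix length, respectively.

through event 5 a valid linearization exists; event 6 (e3 responding at time 6) ends that
no legal order exists: 2 real-time-consistent candidates over 3 completed atomic register operations, all rejected
for example e1, e2, e3 fails at step 3: e3 load() → 1 is not legal there
for example e1, e3, e2 fails at step 2: e3 load() → 1 is not legal there

not linearizable — minimal violating prefix: 6 events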